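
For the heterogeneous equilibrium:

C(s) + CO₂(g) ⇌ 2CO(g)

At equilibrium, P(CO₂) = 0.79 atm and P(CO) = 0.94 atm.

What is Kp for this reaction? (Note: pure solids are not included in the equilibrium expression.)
K_p = 1.118

Solid C is excluded.
Kp = P(CO)²/P(CO₂) = (0.94)²/0.79 = 0.8836/0.79 = 1.118.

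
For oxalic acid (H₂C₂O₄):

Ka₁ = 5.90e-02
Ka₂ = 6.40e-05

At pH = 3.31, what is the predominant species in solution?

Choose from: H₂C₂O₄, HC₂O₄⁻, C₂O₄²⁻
HC₂O₄⁻

pKa1 = 1.23, pKa2 = 4.19. Each pKa is the crossover between adjacent species; pH = 3.31 lies in the region where HC₂O₄⁻ predominates.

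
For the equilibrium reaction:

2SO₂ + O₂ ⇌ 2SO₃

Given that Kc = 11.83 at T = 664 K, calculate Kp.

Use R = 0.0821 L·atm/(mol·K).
K_p = 0.2170

Δn = (moles gaseous products) − (moles gaseous reactants) = -1
T = 664 K; RT = 0.0821 × 664 = 54.5144
Kp = Kc·(RT)^Δn = 11.83 × (54.5144)^-1 = 11.83 × 0.0183438 = 0.2170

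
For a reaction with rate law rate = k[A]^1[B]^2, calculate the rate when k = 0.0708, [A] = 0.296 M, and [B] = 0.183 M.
0.0007018 M/s

rate = k·[A]^1·[B]^2 = 0.0708·(0.296)^1·(0.183)^2 = 0.0708·0.296·0.033489 = 0.0007018 M/s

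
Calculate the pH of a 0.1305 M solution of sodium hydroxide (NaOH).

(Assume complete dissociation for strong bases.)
pH = 13.12

[OH⁻] = 0.1305 M for strong base. pOH = -log[OH⁻] = 0.88, pH = 14 - pOH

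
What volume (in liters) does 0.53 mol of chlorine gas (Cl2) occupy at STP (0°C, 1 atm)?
At STP, 1 mol of gas occupies 22.4 L
Volume = 0.53 mol × 22.4 L/mol = 11.87 L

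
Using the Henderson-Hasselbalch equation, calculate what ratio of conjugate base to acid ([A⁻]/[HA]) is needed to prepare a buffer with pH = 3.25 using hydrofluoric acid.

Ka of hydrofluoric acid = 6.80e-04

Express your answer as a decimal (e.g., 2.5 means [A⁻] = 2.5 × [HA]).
[A⁻]/[HA] = 1.209

pKa = −log(6.80e-04) = 3.1675. pH = pKa + log([A⁻]/[HA]). 3.25 = 3.1675 + log(ratio). log(ratio) = 3.25 − 3.1675 = 0.0825. ratio = 10^(0.0825) = 1.209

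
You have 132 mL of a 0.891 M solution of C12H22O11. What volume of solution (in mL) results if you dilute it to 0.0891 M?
Using M₁V₁ = M₂V₂:
0.891 × 132 = 0.0891 × V₂
V₂ = (0.891 × 132) / 0.0891 = 1320 mL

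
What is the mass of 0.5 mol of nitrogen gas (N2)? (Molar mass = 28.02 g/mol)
Mass = 0.5 mol × 28.02 g/mol = 14.01 g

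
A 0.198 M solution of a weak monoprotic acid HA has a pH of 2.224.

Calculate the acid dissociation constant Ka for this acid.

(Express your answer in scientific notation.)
K_a = 1.86e-04

[H⁺] = 10^(−pH) = 10^(−2.224) = 5.970e-03 M. For HA ⇌ H⁺ + A⁻, Ka = x²/(C − x) = (5.970e-03)²/(0.198 − 5.970e-03) = 1.86e-04.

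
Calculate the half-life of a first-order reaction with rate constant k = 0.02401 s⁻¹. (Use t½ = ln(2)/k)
28.87 s

t½ = ln(2)/k = 0.6931/0.02401 = 28.87 s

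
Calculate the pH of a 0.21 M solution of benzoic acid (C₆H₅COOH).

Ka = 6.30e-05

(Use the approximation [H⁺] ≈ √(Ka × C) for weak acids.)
pH = 2.44

[H⁺] = √(Ka × C) = √(6.30e-05 × 0.21) = 3.6373e-03. pH = -log(3.6373e-03)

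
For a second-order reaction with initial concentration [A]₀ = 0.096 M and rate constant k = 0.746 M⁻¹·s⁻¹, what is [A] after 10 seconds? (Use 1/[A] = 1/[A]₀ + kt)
0.0559 M

1/[A] = 1/[A]₀ + k·t = 1/0.096 + (0.746)·(10) = 10.4167 + 7.4600 = 17.8767
[A] = 1/17.8767 = 0.0559 M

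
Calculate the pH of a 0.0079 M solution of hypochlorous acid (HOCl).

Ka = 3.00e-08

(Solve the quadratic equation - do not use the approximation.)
pH = 4.81

x² + Ka×x - Ka×C = 0. Using quadratic formula: [H⁺] = 1.5380e-05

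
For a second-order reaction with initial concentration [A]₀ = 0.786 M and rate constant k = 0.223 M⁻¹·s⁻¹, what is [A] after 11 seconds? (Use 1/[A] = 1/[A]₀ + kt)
0.2684 M

1/[A] = 1/[A]₀ + k·t = 1/0.786 + (0.223)·(11) = 1.2723 + 2.4530 = 3.7253
[A] = 1/3.7253 = 0.2684 M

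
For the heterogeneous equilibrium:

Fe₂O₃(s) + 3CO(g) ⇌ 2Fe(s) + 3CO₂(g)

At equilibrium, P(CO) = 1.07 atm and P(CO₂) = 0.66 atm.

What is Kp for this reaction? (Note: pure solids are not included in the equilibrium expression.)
K_p = 0.235

Solids (Fe₂O₃, Fe) are excluded.
Kp = P(CO₂)³/P(CO)³ = (0.66)³/(1.07)³ = 0.2875/1.225 = 0.235.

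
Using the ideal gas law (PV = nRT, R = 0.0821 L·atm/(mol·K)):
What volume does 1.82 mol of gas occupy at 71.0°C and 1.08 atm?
T = 71.0°C + 273.15 = 344.15 K
V = nRT/P = (1.82 × 0.0821 × 344.15) / 1.08
V = 47.61 L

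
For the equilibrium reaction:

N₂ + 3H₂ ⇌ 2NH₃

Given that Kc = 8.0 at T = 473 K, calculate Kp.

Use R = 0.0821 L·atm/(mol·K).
K_p = 0.0053

Δn = (moles gaseous products) − (moles gaseous reactants) = -2
T = 473 K; RT = 0.0821 × 473 = 38.8333
Kp = Kc·(RT)^Δn = 8.0 × (38.8333)^-2 = 8.0 × 0.000663119 = 0.0053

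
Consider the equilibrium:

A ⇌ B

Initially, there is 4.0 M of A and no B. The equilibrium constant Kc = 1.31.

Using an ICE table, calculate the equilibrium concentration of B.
[B] = 2.268 M

ICE: [A] = 4.0 − x, [B] = x.
Kc = x/(4.0 − x) = 1.31 ⇒ x = 1.31·4.0/(1 + 1.31) = 5.24/2.31 = 2.268.
[B] = x = 2.268 M.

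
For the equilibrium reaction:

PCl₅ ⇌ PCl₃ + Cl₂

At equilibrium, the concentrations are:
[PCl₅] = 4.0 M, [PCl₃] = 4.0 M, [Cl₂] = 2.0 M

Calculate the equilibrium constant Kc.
K_c = 2.0000

Kc = ([PCl₃] × [Cl₂]) / ([PCl₅])
   = ((4.0)·(2.0)) / ((4.0))
   = 8 / 4 = 2.0000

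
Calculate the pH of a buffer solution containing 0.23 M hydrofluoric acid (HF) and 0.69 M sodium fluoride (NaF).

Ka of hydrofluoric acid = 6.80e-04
pH = 3.64

pKa = -log(6.80e-04) = 3.17. pH = pKa + log([A⁻]/[HA]) = 3.17 + log(0.69/0.23)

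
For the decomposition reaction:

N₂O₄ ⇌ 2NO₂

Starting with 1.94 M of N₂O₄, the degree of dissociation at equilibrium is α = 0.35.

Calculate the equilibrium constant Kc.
K_c = 1.4625

x = α·[A]₀ = 0.35 × 1.94 = 0.679 M dissociated.
At eq: [N₂O₄] = 1.94 − 0.679 = 1.261 M; [NO₂] = 2x = 1.358 M.
Kc = [NO₂]²/[N₂O₄] = (1.358)²/1.261 = 1.462.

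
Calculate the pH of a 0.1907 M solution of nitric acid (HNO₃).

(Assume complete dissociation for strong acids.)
pH = 0.72

[H⁺] = 0.1907 M for strong acid. pH = -log[H⁺] = -log(0.1907)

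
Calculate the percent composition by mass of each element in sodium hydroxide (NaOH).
Na: 57.48%, O: 40.00%, H: 2.52%

Molar mass of NaOH = 40.0 g/mol
% Na = (1 × 22.99) / 40.0 × 100% = 22.99 / 40.0 × 100% = 57.48%
% O = (1 × 16.0) / 40.0 × 100% = 16 / 40.0 × 100% = 40.00%
% H = (1 × 1.008) / 40.0 × 100% = 1.008 / 40.0 × 100% = 2.52%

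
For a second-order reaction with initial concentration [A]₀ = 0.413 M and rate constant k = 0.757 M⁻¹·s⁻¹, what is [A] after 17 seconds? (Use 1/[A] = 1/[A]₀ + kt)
0.0654 M

1/[A] = 1/[A]₀ + k·t = 1/0.413 + (0.757)·(17) = 2.4213 + 12.8690 = 15.2903
[A] = 1/15.2903 = 0.0654 M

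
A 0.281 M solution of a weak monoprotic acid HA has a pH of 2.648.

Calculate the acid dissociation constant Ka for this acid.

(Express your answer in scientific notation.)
K_a = 1.81e-05

[H⁺] = 10^(−pH) = 10^(−2.648) = 2.249e-03 M. For HA ⇌ H⁺ + A⁻, Ka = x²/(C − x) = (2.249e-03)²/(0.281 − 2.249e-03) = 1.81e-05.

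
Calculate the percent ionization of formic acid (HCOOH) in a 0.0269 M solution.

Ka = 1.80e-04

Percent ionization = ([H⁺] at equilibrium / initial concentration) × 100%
Percent ionization = 7.85%

Let x = [H⁺]. Ka = x²/(C - x) ⇒ x² + (1.80e-04)x - (1.80e-04)(0.0269) = 0. x = 2.1123e-03. Percent = (2.1123e-03/0.0269) × 100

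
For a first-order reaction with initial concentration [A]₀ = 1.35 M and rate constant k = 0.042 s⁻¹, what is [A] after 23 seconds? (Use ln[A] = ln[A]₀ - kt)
0.5138 M

ln[A] = ln[A]₀ - k·t = ln(1.35) - (0.042)·(23) = 0.3001 - 0.9660 = -0.6659
[A] = e^(-0.6659) = 0.5138 M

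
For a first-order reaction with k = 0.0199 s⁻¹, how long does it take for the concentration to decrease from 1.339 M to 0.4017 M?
60.50 s

From ln[A] = ln[A]₀ - k·t: t = ln([A]₀/[A])/k = ln(1.339/0.4017)/0.0199 = ln(3.3333)/0.0199 = 1.2040/0.0199 = 60.50 s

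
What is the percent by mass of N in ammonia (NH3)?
Mass of N in formula = 14.01 × 1 = 14.01 g/mol
Molar mass = 17.03 g/mol
% N = (14.01/17.03) × 100% = 82.27%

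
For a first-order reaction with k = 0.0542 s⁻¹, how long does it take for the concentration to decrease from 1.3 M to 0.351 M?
24.16 s

From ln[A] = ln[A]₀ - k·t: t = ln([A]₀/[A])/k = ln(1.3/0.351)/0.0542 = ln(3.7037)/0.0542 = 1.3093/0.0542 = 24.16 s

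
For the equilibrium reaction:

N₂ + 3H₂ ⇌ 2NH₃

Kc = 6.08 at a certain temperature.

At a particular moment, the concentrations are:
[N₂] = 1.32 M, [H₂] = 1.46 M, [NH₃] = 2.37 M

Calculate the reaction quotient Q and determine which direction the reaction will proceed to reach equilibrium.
Q = 1.367, Q < K, reaction proceeds forward (toward products)

Q = ([NH₃]^2) / ([N₂] × [H₂]^3)
  = ((2.37)^2) / ((1.32)·(1.46)^3) = 5.6169/4.108 = 1.367
Since Q = 1.367 < Kc = 6.08, the reaction proceeds forward (toward products) to reach equilibrium.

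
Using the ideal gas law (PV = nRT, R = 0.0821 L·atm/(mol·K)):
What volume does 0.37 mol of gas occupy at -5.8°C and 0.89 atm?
T = -5.8°C + 273.15 = 267.35 K
V = nRT/P = (0.37 × 0.0821 × 267.35) / 0.89
V = 9.13 L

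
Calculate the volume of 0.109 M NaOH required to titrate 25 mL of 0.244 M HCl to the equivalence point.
V_{base} = 56.0 mL

At equivalence: moles acid = moles base.
moles HCl = 0.244 M × 0.025 L = 0.0061 mol
V_NaOH = 0.0061 mol ÷ 0.109 M = 0.05596 L = 56.0 mL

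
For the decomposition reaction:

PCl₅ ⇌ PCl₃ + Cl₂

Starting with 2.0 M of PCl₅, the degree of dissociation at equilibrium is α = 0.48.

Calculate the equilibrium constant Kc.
K_c = 0.8862

x = α·[A]₀ = 0.48 × 2.0 = 0.96 M dissociated.
At eq: [PCl₅] = 2.0 − 0.96 = 1.04 M; [PCl₃] = [Cl₂] = x = 0.96 M.
Kc = [PCl₃][Cl₂]/[PCl₅] = (0.96)²/1.04 = 0.8862.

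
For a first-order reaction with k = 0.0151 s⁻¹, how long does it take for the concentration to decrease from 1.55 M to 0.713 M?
51.43 s

From ln[A] = ln[A]₀ - k·t: t = ln([A]₀/[A])/k = ln(1.55/0.713)/0.0151 = ln(2.1739)/0.0151 = 0.7765/0.0151 = 51.43 s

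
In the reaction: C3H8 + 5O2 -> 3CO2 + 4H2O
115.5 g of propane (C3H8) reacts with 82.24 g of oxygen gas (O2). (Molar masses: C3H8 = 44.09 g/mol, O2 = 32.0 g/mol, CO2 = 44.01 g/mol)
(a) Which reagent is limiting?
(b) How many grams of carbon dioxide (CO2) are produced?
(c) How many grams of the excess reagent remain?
(a) O2, (b) 67.86 g, (c) 92.84 g

Moles of C3H8 = 115.5 g ÷ 44.09 g/mol = 2.61964 mol
Moles of O2 = 82.24 g ÷ 32.0 g/mol = 2.57 mol
Moles ÷ coefficient: C3H8: 2.61964/1 = 2.62, O2: 2.57/5 = 0.514
(a) O2 has the smaller value, so O2 is the limiting reagent.
(b) Moles of CO2 = 2.57 mol O2 × (3/5) = 1.542 mol; mass = 1.542 mol × 44.01 g/mol = 67.86 g
(c) C3H8 consumed = 2.57 × (1/5) = 0.514 mol; remaining = 2.61964 − 0.514 = 2.10564 mol; mass = 2.10564 mol × 44.09 g/mol = 92.84 g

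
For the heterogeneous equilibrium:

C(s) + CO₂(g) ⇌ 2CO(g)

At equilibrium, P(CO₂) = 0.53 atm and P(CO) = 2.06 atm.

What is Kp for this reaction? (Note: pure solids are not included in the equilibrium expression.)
K_p = 8.007

Solid C is excluded.
Kp = P(CO)²/P(CO₂) = (2.06)²/0.53 = 4.244/0.53 = 8.007.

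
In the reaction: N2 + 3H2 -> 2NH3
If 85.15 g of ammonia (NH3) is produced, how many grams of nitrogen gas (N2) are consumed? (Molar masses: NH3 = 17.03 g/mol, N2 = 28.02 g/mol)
Moles of NH3 = 85.15 g ÷ 17.03 g/mol = 5 mol
Mole ratio: 1 mol N2 / 2 mol NH3
Moles of N2 = 5 × (1/2) = 2.5 mol
Mass of N2 = 2.5 mol × 28.02 g/mol = 70.05 g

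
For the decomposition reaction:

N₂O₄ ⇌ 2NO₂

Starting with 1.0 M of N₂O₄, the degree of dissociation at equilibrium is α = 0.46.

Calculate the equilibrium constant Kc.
K_c = 1.5674

x = α·[A]₀ = 0.46 × 1.0 = 0.46 M dissociated.
At eq: [N₂O₄] = 1.0 − 0.46 = 0.54 M; [NO₂] = 2x = 0.92 M.
Kc = [NO₂]²/[N₂O₄] = (0.92)²/0.54 = 1.567.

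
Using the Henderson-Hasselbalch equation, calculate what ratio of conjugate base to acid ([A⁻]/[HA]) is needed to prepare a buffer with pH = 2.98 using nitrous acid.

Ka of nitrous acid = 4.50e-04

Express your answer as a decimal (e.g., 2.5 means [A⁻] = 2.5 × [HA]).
[A⁻]/[HA] = 0.430

pKa = −log(4.50e-04) = 3.3468. pH = pKa + log([A⁻]/[HA]). 2.98 = 3.3468 + log(ratio). log(ratio) = 2.98 − 3.3468 = -0.3668. ratio = 10^(-0.3668) = 0.430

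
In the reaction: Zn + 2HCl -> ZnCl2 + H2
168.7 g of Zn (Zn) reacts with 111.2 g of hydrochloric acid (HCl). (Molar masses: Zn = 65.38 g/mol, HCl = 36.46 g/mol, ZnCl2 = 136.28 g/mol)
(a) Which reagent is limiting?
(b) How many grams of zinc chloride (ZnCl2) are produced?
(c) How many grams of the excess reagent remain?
(a) HCl, (b) 207.8 g, (c) 69 g

Moles of Zn = 168.7 g ÷ 65.38 g/mol = 2.5803 mol
Moles of HCl = 111.2 g ÷ 36.46 g/mol = 3.04992 mol
Moles ÷ coefficient: Zn: 2.5803/1 = 2.58, HCl: 3.04992/2 = 1.525
(a) HCl has the smaller value, so HCl is the limiting reagent.
(b) Moles of ZnCl2 = 3.04992 mol HCl × (1/2) = 1.52496 mol; mass = 1.52496 mol × 136.28 g/mol = 207.8 g
(c) Zn consumed = 3.04992 × (1/2) = 1.52496 mol; remaining = 2.5803 − 1.52496 = 1.05534 mol; mass = 1.05534 mol × 65.38 g/mol = 69 g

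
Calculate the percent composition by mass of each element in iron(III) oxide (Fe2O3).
Fe: 69.94%, O: 30.06%

Molar mass of Fe2O3 = 159.7 g/mol
% Fe = (2 × 55.85) / 159.7 × 100% = 111.7 / 159.7 × 100% = 69.94%
% O = (3 × 16.0) / 159.7 × 100% = 48 / 159.7 × 100% = 30.06%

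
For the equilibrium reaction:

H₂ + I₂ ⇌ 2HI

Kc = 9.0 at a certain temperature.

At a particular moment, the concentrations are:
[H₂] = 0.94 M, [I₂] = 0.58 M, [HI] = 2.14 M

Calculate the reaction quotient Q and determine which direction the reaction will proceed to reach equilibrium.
Q = 8.400, Q < K, reaction proceeds forward (toward products)

Q = ([HI]^2) / ([H₂] × [I₂])
  = ((2.14)^2) / ((0.94)·(0.58)) = 4.5796/0.5452 = 8.4
Since Q = 8.4 < Kc = 9.0, the reaction proceeds forward (toward products) to reach equilibrium.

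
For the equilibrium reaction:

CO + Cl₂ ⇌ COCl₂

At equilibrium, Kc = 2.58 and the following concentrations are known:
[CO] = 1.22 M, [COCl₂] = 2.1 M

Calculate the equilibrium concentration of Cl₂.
[Cl₂] = 0.6672 M

Kc = ([COCl₂]) / ([CO] × [Cl₂]) = 2.58
[Cl₂]^1 = (product terms)/(Kc · other reactant terms) = 2.1 / (2.58 · 1.22) = 0.66717
[Cl₂] = 0.6672 M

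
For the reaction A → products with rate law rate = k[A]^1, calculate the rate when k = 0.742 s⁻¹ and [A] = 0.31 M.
0.23 M/s

rate = k·[A]^1 = 0.742·(0.31)^1 = 0.742·0.31 = 0.23 M/s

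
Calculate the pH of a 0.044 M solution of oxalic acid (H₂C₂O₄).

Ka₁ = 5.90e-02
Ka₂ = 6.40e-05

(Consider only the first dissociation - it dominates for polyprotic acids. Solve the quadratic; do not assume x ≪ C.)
pH = 1.53

x² + Ka₁·x − Ka₁·C = 0 with Ka₁ = 5.90e-02, C = 0.044.
x = (−Ka₁ + √(Ka₁² + 4·Ka₁·C))/2 = 2.9375e-02 M, so pH = 1.53.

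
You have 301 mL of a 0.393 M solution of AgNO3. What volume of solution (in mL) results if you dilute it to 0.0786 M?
Using M₁V₁ = M₂V₂:
0.393 × 301 = 0.0786 × V₂
V₂ = (0.393 × 301) / 0.0786 = 1505 mL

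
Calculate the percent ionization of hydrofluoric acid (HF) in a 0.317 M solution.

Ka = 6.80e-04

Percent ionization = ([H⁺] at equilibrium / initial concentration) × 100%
Percent ionization = 4.53%

Let x = [H⁺]. Ka = x²/(C - x) ⇒ x² + (6.80e-04)x - (6.80e-04)(0.317) = 0. x = 1.4346e-02. Percent = (1.4346e-02/0.317) × 100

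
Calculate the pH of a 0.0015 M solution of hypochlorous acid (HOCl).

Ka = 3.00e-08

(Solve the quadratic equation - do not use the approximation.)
pH = 5.17

x² + Ka×x - Ka×C = 0. Using quadratic formula: [H⁺] = 6.6932e-06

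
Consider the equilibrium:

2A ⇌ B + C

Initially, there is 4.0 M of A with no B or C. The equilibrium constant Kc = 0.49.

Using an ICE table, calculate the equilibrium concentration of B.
[B] = 1.167 M

ICE: [A] = 4.0 − 2x, [B] = [C] = x.
Kc = x²/(4.0 − 2x)² = 0.49 ⇒ √Kc = x/(4.0 − 2x).
x = √0.49·4.0/(1 + 2√0.49) = 0.7·4.0/2.4 = 1.1667.
[B] = x = 1.167 M.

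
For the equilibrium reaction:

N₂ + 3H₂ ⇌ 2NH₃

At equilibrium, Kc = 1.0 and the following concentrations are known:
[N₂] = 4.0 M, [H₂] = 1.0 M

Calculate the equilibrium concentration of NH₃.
[NH₃] = 2.0000 M

Kc = ([NH₃]^2) / ([N₂] × [H₂]^3) = 1.0
[NH₃]^2 = Kc · (reactant terms)/(other product terms) = 1.0 · 4 / 1 = 4
[NH₃] = (4)^(1/2) = 2.0000 M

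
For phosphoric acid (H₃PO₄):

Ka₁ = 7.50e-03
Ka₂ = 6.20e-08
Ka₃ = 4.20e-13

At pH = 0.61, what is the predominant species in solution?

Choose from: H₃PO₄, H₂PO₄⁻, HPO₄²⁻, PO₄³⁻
H₃PO₄

pKa1 = 2.12, pKa2 = 7.21, pKa3 = 12.38. Each pKa is the crossover between adjacent species; pH = 0.61 lies in the region where H₃PO₄ predominates.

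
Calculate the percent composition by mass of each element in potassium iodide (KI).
K: 23.55%, I: 76.45%

Molar mass of KI = 166.0 g/mol
% K = (1 × 39.1) / 166.0 × 100% = 39.1 / 166.0 × 100% = 23.55%
% I = (1 × 126.9) / 166.0 × 100% = 126.9 / 166.0 × 100% = 76.45%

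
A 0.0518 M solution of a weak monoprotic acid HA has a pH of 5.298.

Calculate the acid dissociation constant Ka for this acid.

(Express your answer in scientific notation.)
K_a = 4.89e-10

[H⁺] = 10^(−pH) = 10^(−5.298) = 5.035e-06 M. For HA ⇌ H⁺ + A⁻, Ka = x²/(C − x) = (5.035e-06)²/(0.0518 − 5.035e-06) = 4.89e-10.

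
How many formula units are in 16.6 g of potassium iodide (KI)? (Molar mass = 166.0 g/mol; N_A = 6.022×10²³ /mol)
Moles = 16.6 g ÷ 166.0 g/mol = 0.1 mol
Formula units = 0.1 mol × 6.022×10²³ /mol = 6.022e+22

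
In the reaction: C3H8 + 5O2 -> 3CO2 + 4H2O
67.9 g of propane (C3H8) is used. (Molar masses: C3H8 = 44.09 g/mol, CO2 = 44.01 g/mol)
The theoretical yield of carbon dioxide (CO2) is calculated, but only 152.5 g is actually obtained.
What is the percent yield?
Moles of C3H8 = 67.9 g ÷ 44.09 g/mol = 1.54003 mol
Mole ratio: 3 mol CO2 / 1 mol C3H8
Moles of CO2 = 1.54003 × (3/1) = 4.6201 mol
Theoretical yield = 4.6201 mol × 44.01 g/mol = 203.33 g
Actual yield = 152.5 g
Percent yield = (152.5 / 203.33) × 100% = 75.0%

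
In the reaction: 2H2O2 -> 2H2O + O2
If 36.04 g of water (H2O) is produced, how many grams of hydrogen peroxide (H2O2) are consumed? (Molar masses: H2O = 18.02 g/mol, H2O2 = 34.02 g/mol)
Moles of H2O = 36.04 g ÷ 18.02 g/mol = 2 mol
Mole ratio: 2 mol H2O2 / 2 mol H2O
Moles of H2O2 = 2 × (2/2) = 2 mol
Mass of H2O2 = 2 mol × 34.02 g/mol = 68.04 g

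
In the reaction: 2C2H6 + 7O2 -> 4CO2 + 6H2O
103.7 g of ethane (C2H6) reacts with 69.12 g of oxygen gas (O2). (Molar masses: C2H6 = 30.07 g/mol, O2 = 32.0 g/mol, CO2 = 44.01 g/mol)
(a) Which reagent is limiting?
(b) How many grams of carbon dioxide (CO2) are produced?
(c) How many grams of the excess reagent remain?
(a) O2, (b) 54.32 g, (c) 85.14 g

Moles of C2H6 = 103.7 g ÷ 30.07 g/mol = 3.44862 mol
Moles of O2 = 69.12 g ÷ 32.0 g/mol = 2.16 mol
Moles ÷ coefficient: C2H6: 3.44862/2 = 1.724, O2: 2.16/7 = 0.3086
(a) O2 has the smaller value, so O2 is the limiting reagent.
(b) Moles of CO2 = 2.16 mol O2 × (4/7) = 1.23429 mol; mass = 1.23429 mol × 44.01 g/mol = 54.32 g
(c) C2H6 consumed = 2.16 × (2/7) = 0.617143 mol; remaining = 3.44862 − 0.617143 = 2.83148 mol; mass = 2.83148 mol × 30.07 g/mol = 85.14 g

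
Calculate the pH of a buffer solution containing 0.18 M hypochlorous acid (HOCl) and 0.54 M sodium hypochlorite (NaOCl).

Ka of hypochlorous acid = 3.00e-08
pH = 8.00

pKa = -log(3.00e-08) = 7.52. pH = pKa + log([A⁻]/[HA]) = 7.52 + log(0.54/0.18)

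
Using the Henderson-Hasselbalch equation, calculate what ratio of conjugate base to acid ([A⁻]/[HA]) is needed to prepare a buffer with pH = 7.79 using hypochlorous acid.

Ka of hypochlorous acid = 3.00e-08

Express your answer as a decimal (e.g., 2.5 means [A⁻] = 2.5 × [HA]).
[A⁻]/[HA] = 1.850

pKa = −log(3.00e-08) = 7.5229. pH = pKa + log([A⁻]/[HA]). 7.79 = 7.5229 + log(ratio). log(ratio) = 7.79 − 7.5229 = 0.2671. ratio = 10^(0.2671) = 1.850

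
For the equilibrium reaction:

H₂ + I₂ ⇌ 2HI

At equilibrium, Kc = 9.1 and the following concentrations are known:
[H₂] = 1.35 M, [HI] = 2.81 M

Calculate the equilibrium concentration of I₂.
[I₂] = 0.6427 M

Kc = ([HI]^2) / ([H₂] × [I₂]) = 9.1
[I₂]^1 = (product terms)/(Kc · other reactant terms) = 7.8961 / (9.1 · 1.35) = 0.64274
[I₂] = 0.6427 M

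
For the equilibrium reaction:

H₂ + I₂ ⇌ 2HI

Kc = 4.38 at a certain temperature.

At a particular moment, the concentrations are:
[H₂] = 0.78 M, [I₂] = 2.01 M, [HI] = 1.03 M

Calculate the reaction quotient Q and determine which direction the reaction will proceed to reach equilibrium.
Q = 0.677, Q < K, reaction proceeds forward (toward products)

Q = ([HI]^2) / ([H₂] × [I₂])
  = ((1.03)^2) / ((0.78)·(2.01)) = 1.0609/1.5678 = 0.6767
Since Q = 0.6767 < Kc = 4.38, the reaction proceeds forward (toward products) to reach equilibrium.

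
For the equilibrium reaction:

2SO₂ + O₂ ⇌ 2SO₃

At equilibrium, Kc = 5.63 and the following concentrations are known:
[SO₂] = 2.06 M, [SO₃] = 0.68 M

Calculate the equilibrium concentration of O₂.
[O₂] = 0.0194 M

Kc = ([SO₃]^2) / ([SO₂]^2 × [O₂]) = 5.63
[O₂]^1 = (product terms)/(Kc · other reactant terms) = 0.4624 / (5.63 · 4.2436) = 0.019354
[O₂] = 0.0194 M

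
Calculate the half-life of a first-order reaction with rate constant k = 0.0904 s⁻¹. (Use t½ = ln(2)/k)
7.67 s

t½ = ln(2)/k = 0.6931/0.0904 = 7.67 s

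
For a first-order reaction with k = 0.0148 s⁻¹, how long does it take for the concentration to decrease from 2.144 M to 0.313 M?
130.02 s

From ln[A] = ln[A]₀ - k·t: t = ln([A]₀/[A])/k = ln(2.144/0.313)/0.0148 = ln(6.8498)/0.0148 = 1.9242/0.0148 = 130.02 s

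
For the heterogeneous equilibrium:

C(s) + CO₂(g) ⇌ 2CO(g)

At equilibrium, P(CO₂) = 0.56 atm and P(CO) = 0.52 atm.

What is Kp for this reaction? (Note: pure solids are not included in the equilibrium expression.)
K_p = 0.483

Solid C is excluded.
Kp = P(CO)²/P(CO₂) = (0.52)²/0.56 = 0.2704/0.56 = 0.483.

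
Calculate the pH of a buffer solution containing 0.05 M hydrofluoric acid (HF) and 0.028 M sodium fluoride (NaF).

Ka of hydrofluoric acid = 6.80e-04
pH = 2.92

pKa = -log(6.80e-04) = 3.17. pH = pKa + log([A⁻]/[HA]) = 3.17 + log(0.028/0.05)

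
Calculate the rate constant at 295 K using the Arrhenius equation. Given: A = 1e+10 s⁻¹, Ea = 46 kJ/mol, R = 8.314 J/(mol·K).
7.16e+01 s⁻¹

k = A·exp(-Ea/(R·T)) = 1e+10·exp(-46000/(8.314·295)) = 1e+10·exp(-18.7554) = 1e+10·7.1556e-09 = 7.16e+01 s⁻¹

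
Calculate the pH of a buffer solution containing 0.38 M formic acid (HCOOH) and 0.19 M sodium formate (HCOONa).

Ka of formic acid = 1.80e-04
pH = 3.44

pKa = -log(1.80e-04) = 3.74. pH = pKa + log([A⁻]/[HA]) = 3.74 + log(0.19/0.38)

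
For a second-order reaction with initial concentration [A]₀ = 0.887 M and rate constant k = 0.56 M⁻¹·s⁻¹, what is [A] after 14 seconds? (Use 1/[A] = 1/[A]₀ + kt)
0.1115 M

1/[A] = 1/[A]₀ + k·t = 1/0.887 + (0.56)·(14) = 1.1274 + 7.8400 = 8.9674
[A] = 1/8.9674 = 0.1115 M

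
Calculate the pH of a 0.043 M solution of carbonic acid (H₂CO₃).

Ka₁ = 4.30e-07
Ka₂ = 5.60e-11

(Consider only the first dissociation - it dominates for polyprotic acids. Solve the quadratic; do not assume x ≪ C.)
pH = 3.87

x² + Ka₁·x − Ka₁·C = 0 with Ka₁ = 4.30e-07, C = 0.043.
x = (−Ka₁ + √(Ka₁² + 4·Ka₁·C))/2 = 1.3576e-04 M, so pH = 3.87.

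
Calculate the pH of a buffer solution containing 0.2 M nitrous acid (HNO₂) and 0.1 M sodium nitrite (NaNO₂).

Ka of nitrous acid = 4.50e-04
pH = 3.05

pKa = -log(4.50e-04) = 3.35. pH = pKa + log([A⁻]/[HA]) = 3.35 + log(0.1/0.2)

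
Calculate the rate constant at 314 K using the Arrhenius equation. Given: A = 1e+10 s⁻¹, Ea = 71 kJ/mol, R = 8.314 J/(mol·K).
1.54e-02 s⁻¹

k = A·exp(-Ea/(R·T)) = 1e+10·exp(-71000/(8.314·314)) = 1e+10·exp(-27.1969) = 1e+10·1.5437e-12 = 1.54e-02 s⁻¹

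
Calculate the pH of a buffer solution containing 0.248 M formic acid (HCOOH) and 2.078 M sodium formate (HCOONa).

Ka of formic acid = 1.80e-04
pH = 4.67

pKa = -log(1.80e-04) = 3.74. pH = pKa + log([A⁻]/[HA]) = 3.74 + log(2.078/0.248)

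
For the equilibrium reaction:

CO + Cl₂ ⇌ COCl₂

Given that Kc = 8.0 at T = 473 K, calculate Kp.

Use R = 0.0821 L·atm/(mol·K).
K_p = 0.2060

Δn = (moles gaseous products) − (moles gaseous reactants) = -1
T = 473 K; RT = 0.0821 × 473 = 38.8333
Kp = Kc·(RT)^Δn = 8.0 × (38.8333)^-1 = 8.0 × 0.0257511 = 0.2060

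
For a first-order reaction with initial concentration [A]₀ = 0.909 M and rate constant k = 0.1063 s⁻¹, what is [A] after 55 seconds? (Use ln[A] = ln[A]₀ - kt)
0.0026 M

ln[A] = ln[A]₀ - k·t = ln(0.909) - (0.1063)·(55) = -0.0954 - 5.8465 = -5.9419
[A] = e^(-5.9419) = 0.0026 M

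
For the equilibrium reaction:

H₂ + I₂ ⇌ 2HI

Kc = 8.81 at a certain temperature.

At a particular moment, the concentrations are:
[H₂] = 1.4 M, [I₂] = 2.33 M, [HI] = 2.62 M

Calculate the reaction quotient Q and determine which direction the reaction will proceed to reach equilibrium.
Q = 2.104, Q < K, reaction proceeds forward (toward products)

Q = ([HI]^2) / ([H₂] × [I₂])
  = ((2.62)^2) / ((1.4)·(2.33)) = 6.8644/3.262 = 2.104
Since Q = 2.104 < Kc = 8.81, the reaction proceeds forward (toward products) to reach equilibrium.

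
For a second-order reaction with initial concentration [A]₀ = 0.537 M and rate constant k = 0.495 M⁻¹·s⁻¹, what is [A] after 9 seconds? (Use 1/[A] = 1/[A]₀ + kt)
0.1583 M

1/[A] = 1/[A]₀ + k·t = 1/0.537 + (0.495)·(9) = 1.8622 + 4.4550 = 6.3172
[A] = 1/6.3172 = 0.1583 M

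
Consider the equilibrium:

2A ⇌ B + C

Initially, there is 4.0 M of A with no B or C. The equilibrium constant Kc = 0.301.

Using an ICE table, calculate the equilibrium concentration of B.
[B] = 1.046 M

ICE: [A] = 4.0 − 2x, [B] = [C] = x.
Kc = x²/(4.0 − 2x)² = 0.301 ⇒ √Kc = x/(4.0 − 2x).
x = √0.301·4.0/(1 + 2√0.301) = 0.54863·4.0/2.0973 = 1.0464.
[B] = x = 1.046 M.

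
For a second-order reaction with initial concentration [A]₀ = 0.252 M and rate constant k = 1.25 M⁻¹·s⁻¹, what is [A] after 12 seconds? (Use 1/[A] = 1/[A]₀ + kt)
0.0527 M

1/[A] = 1/[A]₀ + k·t = 1/0.252 + (1.25)·(12) = 3.9683 + 15.0000 = 18.9683
[A] = 1/18.9683 = 0.0527 M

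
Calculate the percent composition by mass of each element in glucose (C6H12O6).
C: 40.00%, H: 6.71%, O: 53.29%

Molar mass of C6H12O6 = 180.16 g/mol
% C = (6 × 12.01) / 180.16 × 100% = 72.06 / 180.16 × 100% = 40.00%
% H = (12 × 1.008) / 180.16 × 100% = 12.096 / 180.16 × 100% = 6.71%
% O = (6 × 16.0) / 180.16 × 100% = 96 / 180.16 × 100% = 53.29%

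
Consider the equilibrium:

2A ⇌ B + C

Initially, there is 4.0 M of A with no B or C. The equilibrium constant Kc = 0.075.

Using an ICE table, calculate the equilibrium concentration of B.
[B] = 0.708 M

ICE: [A] = 4.0 − 2x, [B] = [C] = x.
Kc = x²/(4.0 − 2x)² = 0.075 ⇒ √Kc = x/(4.0 − 2x).
x = √0.075·4.0/(1 + 2√0.075) = 0.27386·4.0/1.5477 = 0.70778.
[B] = x = 0.708 M.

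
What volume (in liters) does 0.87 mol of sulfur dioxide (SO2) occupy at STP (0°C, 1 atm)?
At STP, 1 mol of gas occupies 22.4 L
Volume = 0.87 mol × 22.4 L/mol = 19.49 L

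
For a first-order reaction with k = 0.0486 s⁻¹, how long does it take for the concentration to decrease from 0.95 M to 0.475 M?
14.26 s

From ln[A] = ln[A]₀ - k·t: t = ln([A]₀/[A])/k = ln(0.95/0.475)/0.0486 = ln(2.0000)/0.0486 = 0.6931/0.0486 = 14.26 s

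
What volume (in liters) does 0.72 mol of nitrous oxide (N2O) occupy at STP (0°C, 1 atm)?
At STP, 1 mol of gas occupies 22.4 L
Volume = 0.72 mol × 22.4 L/mol = 16.13 L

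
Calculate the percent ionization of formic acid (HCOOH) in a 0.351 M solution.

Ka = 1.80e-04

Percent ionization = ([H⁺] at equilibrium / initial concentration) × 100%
Percent ionization = 2.24%

Let x = [H⁺]. Ka = x²/(C - x) ⇒ x² + (1.80e-04)x - (1.80e-04)(0.351) = 0. x = 7.8591e-03. Percent = (7.8591e-03/0.351) × 100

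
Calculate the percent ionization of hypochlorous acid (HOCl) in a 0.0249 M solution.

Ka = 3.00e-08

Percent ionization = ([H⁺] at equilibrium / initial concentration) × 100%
Percent ionization = 0.11%

Let x = [H⁺]. Ka = x²/(C - x) ⇒ x² + (3.00e-08)x - (3.00e-08)(0.0249) = 0. x = 2.7316e-05. Percent = (2.7316e-05/0.0249) × 100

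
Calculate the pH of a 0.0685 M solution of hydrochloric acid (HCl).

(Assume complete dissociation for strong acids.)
pH = 1.16

[H⁺] = 0.0685 M for strong acid. pH = -log[H⁺] = -log(0.0685)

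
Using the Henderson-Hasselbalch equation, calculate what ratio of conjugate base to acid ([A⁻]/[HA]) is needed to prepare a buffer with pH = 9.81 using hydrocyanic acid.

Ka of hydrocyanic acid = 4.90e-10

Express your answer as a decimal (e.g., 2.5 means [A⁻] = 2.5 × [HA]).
[A⁻]/[HA] = 3.164

pKa = −log(4.90e-10) = 9.3098. pH = pKa + log([A⁻]/[HA]). 9.81 = 9.3098 + log(ratio). log(ratio) = 9.81 − 9.3098 = 0.5002. ratio = 10^(0.5002) = 3.164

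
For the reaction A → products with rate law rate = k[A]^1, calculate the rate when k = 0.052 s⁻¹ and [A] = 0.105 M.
0.00546 M/s

rate = k·[A]^1 = 0.052·(0.105)^1 = 0.052·0.105 = 0.00546 M/s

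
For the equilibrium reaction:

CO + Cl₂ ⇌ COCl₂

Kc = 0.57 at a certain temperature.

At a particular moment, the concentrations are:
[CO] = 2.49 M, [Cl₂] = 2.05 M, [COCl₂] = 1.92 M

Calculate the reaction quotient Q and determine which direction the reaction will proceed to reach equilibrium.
Q = 0.376, Q < K, reaction proceeds forward (toward products)

Q = ([COCl₂]) / ([CO] × [Cl₂])
  = ((1.92)) / ((2.49)·(2.05)) = 1.92/5.1045 = 0.3761
Since Q = 0.3761 < Kc = 0.57, the reaction proceeds forward (toward products) to reach equilibrium.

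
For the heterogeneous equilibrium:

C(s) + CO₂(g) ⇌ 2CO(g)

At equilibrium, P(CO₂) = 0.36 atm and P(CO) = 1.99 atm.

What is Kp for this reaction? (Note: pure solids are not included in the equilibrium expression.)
K_p = 11.000

Solid C is excluded.
Kp = P(CO)²/P(CO₂) = (1.99)²/0.36 = 3.96/0.36 = 11.000.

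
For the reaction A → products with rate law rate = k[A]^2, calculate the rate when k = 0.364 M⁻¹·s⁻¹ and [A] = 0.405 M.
0.05971 M/s

rate = k·[A]^2 = 0.364·(0.405)^2 = 0.364·0.164025 = 0.05971 M/s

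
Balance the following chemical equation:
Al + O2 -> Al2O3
Balanced equation:
4Al + 3O2 -> 2Al2O3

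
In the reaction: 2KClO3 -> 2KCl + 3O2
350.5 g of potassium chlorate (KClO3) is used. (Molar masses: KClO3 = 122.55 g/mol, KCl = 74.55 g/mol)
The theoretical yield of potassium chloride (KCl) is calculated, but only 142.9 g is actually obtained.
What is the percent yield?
Moles of KClO3 = 350.5 g ÷ 122.55 g/mol = 2.86006 mol
Mole ratio: 2 mol KCl / 2 mol KClO3
Moles of KCl = 2.86006 × (2/2) = 2.86006 mol
Theoretical yield = 2.86006 mol × 74.55 g/mol = 213.22 g
Actual yield = 142.9 g
Percent yield = (142.9 / 213.22) × 100% = 67.0%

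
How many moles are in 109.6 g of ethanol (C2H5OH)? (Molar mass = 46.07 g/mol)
Moles = 109.6 g ÷ 46.07 g/mol = 2.379 mol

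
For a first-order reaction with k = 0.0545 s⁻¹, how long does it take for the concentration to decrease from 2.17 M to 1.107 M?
12.35 s

From ln[A] = ln[A]₀ - k·t: t = ln([A]₀/[A])/k = ln(2.17/1.107)/0.0545 = ln(1.9603)/0.0545 = 0.6731/0.0545 = 12.35 s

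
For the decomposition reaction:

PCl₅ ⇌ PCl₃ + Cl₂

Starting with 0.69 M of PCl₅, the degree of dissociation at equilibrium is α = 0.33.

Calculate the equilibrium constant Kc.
K_c = 0.1122

x = α·[A]₀ = 0.33 × 0.69 = 0.2277 M dissociated.
At eq: [PCl₅] = 0.69 − 0.2277 = 0.4623 M; [PCl₃] = [Cl₂] = x = 0.2277 M.
Kc = [PCl₃][Cl₂]/[PCl₅] = (0.2277)²/0.4623 = 0.1122.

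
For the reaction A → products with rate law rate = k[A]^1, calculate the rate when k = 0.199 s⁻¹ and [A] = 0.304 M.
0.0605 M/s

rate = k·[A]^1 = 0.199·(0.304)^1 = 0.199·0.304 = 0.0605 M/s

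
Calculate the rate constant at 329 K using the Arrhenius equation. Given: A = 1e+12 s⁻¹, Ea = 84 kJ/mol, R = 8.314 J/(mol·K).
4.60e-02 s⁻¹

k = A·exp(-Ea/(R·T)) = 1e+12·exp(-84000/(8.314·329)) = 1e+12·exp(-30.7095) = 1e+12·4.6027e-14 = 4.60e-02 s⁻¹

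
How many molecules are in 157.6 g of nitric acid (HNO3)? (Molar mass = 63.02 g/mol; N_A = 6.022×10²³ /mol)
Moles = 157.6 g ÷ 63.02 g/mol = 2.50079 mol
Molecules = 2.50079 mol × 6.022×10²³ /mol = 1.506e+24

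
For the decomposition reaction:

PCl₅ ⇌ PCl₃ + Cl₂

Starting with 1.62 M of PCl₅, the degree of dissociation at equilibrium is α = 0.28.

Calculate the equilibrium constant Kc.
K_c = 0.1764

x = α·[A]₀ = 0.28 × 1.62 = 0.4536 M dissociated.
At eq: [PCl₅] = 1.62 − 0.4536 = 1.166 M; [PCl₃] = [Cl₂] = x = 0.4536 M.
Kc = [PCl₃][Cl₂]/[PCl₅] = (0.4536)²/1.166 = 0.1764.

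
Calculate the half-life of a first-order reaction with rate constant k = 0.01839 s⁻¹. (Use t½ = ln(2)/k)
37.69 s

t½ = ln(2)/k = 0.6931/0.01839 = 37.69 s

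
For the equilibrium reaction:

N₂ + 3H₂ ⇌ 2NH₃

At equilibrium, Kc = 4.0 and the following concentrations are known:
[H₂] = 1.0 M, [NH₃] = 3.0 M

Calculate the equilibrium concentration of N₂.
[N₂] = 2.2500 M

Kc = ([NH₃]^2) / ([N₂] × [H₂]^3) = 4.0
[N₂]^1 = (product terms)/(Kc · other reactant terms) = 9 / (4.0 · 1) = 2.25
[N₂] = 2.2500 M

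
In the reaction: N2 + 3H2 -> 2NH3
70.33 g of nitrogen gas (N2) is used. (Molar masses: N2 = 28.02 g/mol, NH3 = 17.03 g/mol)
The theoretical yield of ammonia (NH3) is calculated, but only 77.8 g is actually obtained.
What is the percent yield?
Moles of N2 = 70.33 g ÷ 28.02 g/mol = 2.50999 mol
Mole ratio: 2 mol NH3 / 1 mol N2
Moles of NH3 = 2.50999 × (2/1) = 5.01999 mol
Theoretical yield = 5.01999 mol × 17.03 g/mol = 85.49 g
Actual yield = 77.8 g
Percent yield = (77.8 / 85.49) × 100% = 91.0%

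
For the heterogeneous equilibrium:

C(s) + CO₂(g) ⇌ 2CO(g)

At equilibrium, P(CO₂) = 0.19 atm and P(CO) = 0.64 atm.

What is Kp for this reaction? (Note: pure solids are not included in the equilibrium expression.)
K_p = 2.156

Solid C is excluded.
Kp = P(CO)²/P(CO₂) = (0.64)²/0.19 = 0.4096/0.19 = 2.156.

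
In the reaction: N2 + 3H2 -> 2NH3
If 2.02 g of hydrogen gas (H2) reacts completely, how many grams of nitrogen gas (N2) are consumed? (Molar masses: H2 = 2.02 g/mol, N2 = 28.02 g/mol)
Moles of H2 = 2.02 g ÷ 2.02 g/mol = 1 mol
Mole ratio: 1 mol N2 / 3 mol H2
Moles of N2 = 1 × (1/3) = 0.333333 mol
Mass of N2 = 0.333333 mol × 28.02 g/mol = 9.34 g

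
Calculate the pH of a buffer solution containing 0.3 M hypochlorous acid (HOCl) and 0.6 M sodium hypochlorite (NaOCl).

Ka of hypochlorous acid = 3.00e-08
pH = 7.82

pKa = -log(3.00e-08) = 7.52. pH = pKa + log([A⁻]/[HA]) = 7.52 + log(0.6/0.3)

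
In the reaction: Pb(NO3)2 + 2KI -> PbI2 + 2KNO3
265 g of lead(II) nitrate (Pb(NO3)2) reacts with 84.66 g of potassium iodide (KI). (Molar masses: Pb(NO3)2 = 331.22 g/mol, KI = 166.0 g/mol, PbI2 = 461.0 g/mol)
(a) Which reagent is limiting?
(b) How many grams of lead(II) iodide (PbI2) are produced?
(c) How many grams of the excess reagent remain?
(a) KI, (b) 117.6 g, (c) 180.5 g

Moles of Pb(NO3)2 = 265 g ÷ 331.22 g/mol = 0.800072 mol
Moles of KI = 84.66 g ÷ 166.0 g/mol = 0.51 mol
Moles ÷ coefficient: Pb(NO3)2: 0.800072/1 = 0.8001, KI: 0.51/2 = 0.255
(a) KI has the smaller value, so KI is the limiting reagent.
(b) Moles of PbI2 = 0.51 mol KI × (1/2) = 0.255 mol; mass = 0.255 mol × 461.0 g/mol = 117.6 g
(c) Pb(NO3)2 consumed = 0.51 × (1/2) = 0.255 mol; remaining = 0.800072 − 0.255 = 0.545072 mol; mass = 0.545072 mol × 331.22 g/mol = 180.5 g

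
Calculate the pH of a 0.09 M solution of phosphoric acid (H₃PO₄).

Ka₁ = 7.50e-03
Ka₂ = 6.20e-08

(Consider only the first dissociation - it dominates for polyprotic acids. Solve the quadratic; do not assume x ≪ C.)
pH = 1.65

x² + Ka₁·x − Ka₁·C = 0 with Ka₁ = 7.50e-03, C = 0.09.
x = (−Ka₁ + √(Ka₁² + 4·Ka₁·C))/2 = 2.2500e-02 M, so pH = 1.65.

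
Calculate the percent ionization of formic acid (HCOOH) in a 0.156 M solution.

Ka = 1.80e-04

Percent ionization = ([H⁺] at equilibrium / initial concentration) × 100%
Percent ionization = 3.34%

Let x = [H⁺]. Ka = x²/(C - x) ⇒ x² + (1.80e-04)x - (1.80e-04)(0.156) = 0. x = 5.2098e-03. Percent = (5.2098e-03/0.156) × 100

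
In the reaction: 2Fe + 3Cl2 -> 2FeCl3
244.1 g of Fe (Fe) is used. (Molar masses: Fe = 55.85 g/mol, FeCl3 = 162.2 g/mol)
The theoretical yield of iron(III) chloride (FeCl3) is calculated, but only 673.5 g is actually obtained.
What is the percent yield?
Moles of Fe = 244.1 g ÷ 55.85 g/mol = 4.37064 mol
Mole ratio: 2 mol FeCl3 / 2 mol Fe
Moles of FeCl3 = 4.37064 × (2/2) = 4.37064 mol
Theoretical yield = 4.37064 mol × 162.2 g/mol = 708.92 g
Actual yield = 673.5 g
Percent yield = (673.5 / 708.92) × 100% = 95.0%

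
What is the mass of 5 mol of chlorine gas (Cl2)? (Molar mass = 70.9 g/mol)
Mass = 5 mol × 70.9 g/mol = 354.5 g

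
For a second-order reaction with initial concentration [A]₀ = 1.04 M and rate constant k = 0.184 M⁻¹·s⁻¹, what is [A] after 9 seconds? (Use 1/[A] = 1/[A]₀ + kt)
0.3820 M

1/[A] = 1/[A]₀ + k·t = 1/1.04 + (0.184)·(9) = 0.9615 + 1.6560 = 2.6175
[A] = 1/2.6175 = 0.3820 M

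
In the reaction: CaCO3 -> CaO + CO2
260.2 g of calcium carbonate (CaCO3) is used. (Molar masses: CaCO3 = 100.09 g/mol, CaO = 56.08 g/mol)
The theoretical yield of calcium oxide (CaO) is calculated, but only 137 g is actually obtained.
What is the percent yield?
Moles of CaCO3 = 260.2 g ÷ 100.09 g/mol = 2.59966 mol
Mole ratio: 1 mol CaO / 1 mol CaCO3
Moles of CaO = 2.59966 × (1/1) = 2.59966 mol
Theoretical yield = 2.59966 mol × 56.08 g/mol = 145.79 g
Actual yield = 137 g
Percent yield = (137 / 145.79) × 100% = 94.0%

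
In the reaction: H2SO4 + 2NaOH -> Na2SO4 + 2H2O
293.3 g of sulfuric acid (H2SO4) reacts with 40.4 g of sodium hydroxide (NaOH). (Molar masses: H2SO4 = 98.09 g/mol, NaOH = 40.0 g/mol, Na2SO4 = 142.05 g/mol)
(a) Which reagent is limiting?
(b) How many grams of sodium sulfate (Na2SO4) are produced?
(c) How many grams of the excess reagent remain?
(a) NaOH, (b) 71.74 g, (c) 243.8 g

Moles of H2SO4 = 293.3 g ÷ 98.09 g/mol = 2.99011 mol
Moles of NaOH = 40.4 g ÷ 40.0 g/mol = 1.01 mol
Moles ÷ coefficient: H2SO4: 2.99011/1 = 2.99, NaOH: 1.01/2 = 0.505
(a) NaOH has the smaller value, so NaOH is the limiting reagent.
(b) Moles of Na2SO4 = 1.01 mol NaOH × (1/2) = 0.505 mol; mass = 0.505 mol × 142.05 g/mol = 71.74 g
(c) H2SO4 consumed = 1.01 × (1/2) = 0.505 mol; remaining = 2.99011 − 0.505 = 2.48511 mol; mass = 2.48511 mol × 98.09 g/mol = 243.8 g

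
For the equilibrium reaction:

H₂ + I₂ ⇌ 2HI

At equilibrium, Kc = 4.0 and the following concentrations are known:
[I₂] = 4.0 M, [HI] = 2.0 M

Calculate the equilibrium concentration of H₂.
[H₂] = 0.2500 M

Kc = ([HI]^2) / ([H₂] × [I₂]) = 4.0
[H₂]^1 = (product terms)/(Kc · other reactant terms) = 4 / (4.0 · 4) = 0.25
[H₂] = 0.2500 M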